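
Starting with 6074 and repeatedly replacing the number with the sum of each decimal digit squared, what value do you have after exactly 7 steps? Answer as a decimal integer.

6074 → 6² + 0² + 7² + 4² = 36 + 0 + 49 + 16 = 101
101 → 1² + 0² + 1² = 1 + 0 + 1 = 2
2 → 2² = 4
4 → 4² = 16
16 → 1² + 6² = 1 + 36 = 37
37 → 3² + 7² = 9 + 49 = 58
58 → 5² + 8² = 25 + 64 = 89

89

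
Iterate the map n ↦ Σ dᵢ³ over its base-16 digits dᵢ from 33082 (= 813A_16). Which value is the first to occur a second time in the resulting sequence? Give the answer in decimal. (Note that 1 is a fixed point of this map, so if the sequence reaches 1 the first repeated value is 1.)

1

33082 = (8,1,3,10)_16 → 1540
1540 = (6,0,4)_16 → 280
280 = (1,1,8)_16 → 514
514 = (2,0,2)_16 → 16
16 = (1,0)_16 → 1  — reached the fixed point 1.
1 → 1, so 1 is the first repeated value.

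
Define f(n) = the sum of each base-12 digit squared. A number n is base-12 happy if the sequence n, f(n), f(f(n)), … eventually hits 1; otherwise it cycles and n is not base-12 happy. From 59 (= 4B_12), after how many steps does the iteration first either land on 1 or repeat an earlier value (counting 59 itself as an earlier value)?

59 = (4,11)_12 → 4² + 11² = 16 + 121 = 137
137 = (11,5)_12 → 11² + 5² = 121 + 25 = 146
146 = (1,0,2)_12 → 1² + 0² + 2² = 1 + 0 + 4 = 5
5 = (5)_12 → 5² = 25
25 = (2,1)_12 → 2² + 1² = 4 + 1 = 5  — 5 repeats.
That took 5 steps.

5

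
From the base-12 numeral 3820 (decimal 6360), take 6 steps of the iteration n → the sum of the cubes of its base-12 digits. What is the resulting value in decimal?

6360 = (3,8,2,0)_12 → 3³ + 8³ + 2³ + 0³ = 27 + 512 + 8 + 0 = 547
547 = (3,9,7)_12 → 3³ + 9³ + 7³ = 27 + 729 + 343 = 1099
1099 = (7,7,7)_12 → 7³ + 7³ + 7³ = 343 + 343 + 343 = 1029
1029 = (7,1,9)_12 → 7³ + 1³ + 9³ = 343 + 1 + 729 = 1073
1073 = (7,5,5)_12 → 7³ + 5³ + 5³ = 343 + 125 + 125 = 593
593 = (4,1,5)_12 → 4³ + 1³ + 5³ = 64 + 1 + 125 = 190

190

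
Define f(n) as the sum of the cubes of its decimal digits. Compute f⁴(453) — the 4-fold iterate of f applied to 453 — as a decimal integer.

453 → 216
216 → 225
225 → 141
141 → 66

66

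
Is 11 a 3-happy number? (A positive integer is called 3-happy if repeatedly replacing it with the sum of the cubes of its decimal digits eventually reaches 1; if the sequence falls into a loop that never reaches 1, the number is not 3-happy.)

11 → 1³ + 1³ = 2
2 → 2³ = 8
8 → 8³ = 512
512 → 5³ + 1³ + 2³ = 134
134 → 1³ + 3³ + 4³ = 92
92 → 9³ + 2³ = 737
737 → 7³ + 3³ + 7³ = 713
713 → 7³ + 1³ + 3³ = 371
371 → 3³ + 7³ + 1³ = 371  — 371 already seen; the sequence cycles without reaching 1.

not 3-happy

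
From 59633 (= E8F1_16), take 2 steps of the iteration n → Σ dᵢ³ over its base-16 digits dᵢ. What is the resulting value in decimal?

59633 = (14,8,15,1)_16 → 14³ + 8³ + 15³ + 1³ = 2744 + 512 + 3375 + 1 = 6632
6632 = (1,9,14,8)_16 → 1³ + 9³ + 14³ + 8³ = 1 + 729 + 2744 + 512 = 3986

3986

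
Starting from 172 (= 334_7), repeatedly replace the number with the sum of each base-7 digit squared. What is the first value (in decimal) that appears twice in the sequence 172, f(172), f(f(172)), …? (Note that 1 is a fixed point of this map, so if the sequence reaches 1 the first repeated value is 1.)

172 = (3,3,4)_7 → 34
34 = (4,6)_7 → 52
52 = (1,0,3)_7 → 10
10 = (1,3)_7 → 10  — 10 already appeared earlier.

10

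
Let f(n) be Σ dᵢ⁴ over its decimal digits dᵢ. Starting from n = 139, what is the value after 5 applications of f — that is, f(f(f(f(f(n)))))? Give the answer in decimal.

139 → 1⁴ + 3⁴ + 9⁴ = 6643
6643 → 6⁴ + 6⁴ + 4⁴ + 3⁴ = 2929
2929 → 2⁴ + 9⁴ + 2⁴ + 9⁴ = 13154
13154 → 1⁴ + 3⁴ + 1⁴ + 5⁴ + 4⁴ = 964
964 → 9⁴ + 6⁴ + 4⁴ = 8113

8113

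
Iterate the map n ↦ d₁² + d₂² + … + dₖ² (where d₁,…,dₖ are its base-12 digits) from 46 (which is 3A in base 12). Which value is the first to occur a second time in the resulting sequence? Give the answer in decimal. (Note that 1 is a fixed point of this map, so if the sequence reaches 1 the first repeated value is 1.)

46 = (3,10)_12 → 3² + 10² = 109
109 = (9,1)_12 → 9² + 1² = 82
82 = (6,10)_12 → 6² + 10² = 136
136 = (11,4)_12 → 11² + 4² = 137
137 = (11,5)_12 → 11² + 5² = 146
146 = (1,0,2)_12 → 1² + 0² + 2² = 5
5 = (5)_12 → 5² = 25
25 = (2,1)_12 → 2² + 1² = 5  — 5 already appeared earlier.

5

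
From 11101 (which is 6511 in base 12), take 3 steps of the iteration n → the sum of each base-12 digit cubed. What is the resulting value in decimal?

1351

11101 = (6,5,1,1)_12 → 343
343 = (2,4,7)_12 → 415
415 = (2,10,7)_12 → 1351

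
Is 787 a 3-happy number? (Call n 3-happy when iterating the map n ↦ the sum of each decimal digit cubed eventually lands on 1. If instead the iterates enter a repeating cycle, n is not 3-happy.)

787 → 7³ + 8³ + 7³ = 343 + 512 + 343 = 1198
1198 → 1³ + 1³ + 9³ + 8³ = 1 + 1 + 729 + 512 = 1243
1243 → 1³ + 2³ + 4³ + 3³ = 1 + 8 + 64 + 27 = 100
100 → 1³ + 0³ + 0³ = 1 + 0 + 0 = 1  — reached 1.

3-happy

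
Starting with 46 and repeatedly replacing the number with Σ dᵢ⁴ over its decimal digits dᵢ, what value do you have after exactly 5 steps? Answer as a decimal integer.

46 → 4⁴ + 6⁴ = 256 + 1296 = 1552
1552 → 1⁴ + 5⁴ + 5⁴ + 2⁴ = 1 + 625 + 625 + 16 = 1267
1267 → 1⁴ + 2⁴ + 6⁴ + 7⁴ = 1 + 16 + 1296 + 2401 = 3714
3714 → 3⁴ + 7⁴ + 1⁴ + 4⁴ = 81 + 2401 + 1 + 256 = 2739
2739 → 2⁴ + 7⁴ + 3⁴ + 9⁴ = 16 + 2401 + 81 + 6561 = 9059

9059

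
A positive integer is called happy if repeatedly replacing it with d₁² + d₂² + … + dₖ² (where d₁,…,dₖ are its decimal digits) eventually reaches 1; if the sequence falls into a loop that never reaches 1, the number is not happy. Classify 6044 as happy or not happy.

happy

6044 → 68
68 → 100
100 → 1  — reached 1.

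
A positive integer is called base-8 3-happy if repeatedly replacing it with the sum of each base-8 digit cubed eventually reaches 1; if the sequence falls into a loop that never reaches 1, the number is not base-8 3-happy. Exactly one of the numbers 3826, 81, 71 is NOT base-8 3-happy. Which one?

71

3826: 3826 → 594 → 18 → 16 → 8 → 1  — reaches 1 (base-8 3-happy)
81: 81 → 10 → 9 → 2 → 8 → 1  — reaches 1 (base-8 3-happy)
71: 71 → 344 → 152 → 35 → 91 → 55 → 559 → 469 → 476 → 434 → 440 → 559  — repeats 559 (not base-8 3-happy)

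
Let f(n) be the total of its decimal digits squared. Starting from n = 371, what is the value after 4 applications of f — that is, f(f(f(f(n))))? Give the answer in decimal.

58

371 → 3² + 7² + 1² = 9 + 49 + 1 = 59
59 → 5² + 9² = 25 + 81 = 106
106 → 1² + 0² + 6² = 1 + 0 + 36 = 37
37 → 3² + 7² = 9 + 49 = 58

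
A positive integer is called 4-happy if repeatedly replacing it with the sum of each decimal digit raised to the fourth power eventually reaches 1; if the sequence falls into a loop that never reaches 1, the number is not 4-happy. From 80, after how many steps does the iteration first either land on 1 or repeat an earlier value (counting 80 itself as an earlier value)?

10

80 → 8⁴ + 0⁴ = 4096 + 0 = 4096
4096 → 4⁴ + 0⁴ + 9⁴ + 6⁴ = 256 + 0 + 6561 + 1296 = 8113
8113 → 8⁴ + 1⁴ + 1⁴ + 3⁴ = 4096 + 1 + 1 + 81 = 4179
4179 → 4⁴ + 1⁴ + 7⁴ + 9⁴ = 256 + 1 + 2401 + 6561 = 9219
9219 → 9⁴ + 2⁴ + 1⁴ + 9⁴ = 6561 + 16 + 1 + 6561 = 13139
13139 → 1⁴ + 3⁴ + 1⁴ + 3⁴ + 9⁴ = 1 + 81 + 1 + 81 + 6561 = 6725
6725 → 6⁴ + 7⁴ + 2⁴ + 5⁴ = 1296 + 2401 + 16 + 625 = 4338
4338 → 4⁴ + 3⁴ + 3⁴ + 8⁴ = 256 + 81 + 81 + 4096 = 4514
4514 → 4⁴ + 5⁴ + 1⁴ + 4⁴ = 256 + 625 + 1 + 256 = 1138
1138 → 1⁴ + 1⁴ + 3⁴ + 8⁴ = 1 + 1 + 81 + 4096 = 4179  — 4179 repeats.
That took 10 steps.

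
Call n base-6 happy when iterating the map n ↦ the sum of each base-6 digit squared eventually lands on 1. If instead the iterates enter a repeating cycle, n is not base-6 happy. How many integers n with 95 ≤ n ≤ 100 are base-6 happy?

1

95: 95 → 38 → 5 → 25 → 17 → 29 → 41 → 26 → 20 → 13 → 5  — not base-6 happy
96: 96 → 20 → 13 → 5 → 25 → 17 → 29 → 41 → 26 → 20  — not base-6 happy
97: 97 → 21 → 18 → 9 → 10 → 17 → 29 → 41 → 26 → 20 → 13 → 5 → 25 → 17  — not base-6 happy
98: 98 → 24 → 16 → 20 → 13 → 5 → 25 → 17 → 29 → 41 → 26 → 20  — not base-6 happy
99: 99 → 29 → 41 → 26 → 20 → 13 → 5 → 25 → 17 → 29  — not base-6 happy
100: 100 → 36 → 1  — base-6 happy
base-6 happy: 100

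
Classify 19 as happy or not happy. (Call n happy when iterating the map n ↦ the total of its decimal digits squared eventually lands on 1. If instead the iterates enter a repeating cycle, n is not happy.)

happy

19 → 82
82 → 68
68 → 100
100 → 1  — reached 1.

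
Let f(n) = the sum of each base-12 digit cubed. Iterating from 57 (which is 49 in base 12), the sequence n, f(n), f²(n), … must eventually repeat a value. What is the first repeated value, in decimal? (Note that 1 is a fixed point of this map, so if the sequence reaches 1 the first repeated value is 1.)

57 = (4,9)_12 → 4³ + 9³ = 64 + 729 = 793
793 = (5,6,1)_12 → 5³ + 6³ + 1³ = 125 + 216 + 1 = 342
342 = (2,4,6)_12 → 2³ + 4³ + 6³ = 8 + 64 + 216 = 288
288 = (2,0,0)_12 → 2³ + 0³ + 0³ = 8 + 0 + 0 = 8
8 = (8)_12 → 8³ = 512
512 = (3,6,8)_12 → 3³ + 6³ + 8³ = 27 + 216 + 512 = 755
755 = (5,2,11)_12 → 5³ + 2³ + 11³ = 125 + 8 + 1331 = 1464
1464 = (10,2,0)_12 → 10³ + 2³ + 0³ = 1000 + 8 + 0 = 1008
1008 = (7,0,0)_12 → 7³ + 0³ + 0³ = 343 + 0 + 0 = 343
343 = (2,4,7)_12 → 2³ + 4³ + 7³ = 8 + 64 + 343 = 415
415 = (2,10,7)_12 → 2³ + 10³ + 7³ = 8 + 1000 + 343 = 1351
1351 = (9,4,7)_12 → 9³ + 4³ + 7³ = 729 + 64 + 343 = 1136
1136 = (7,10,8)_12 → 7³ + 10³ + 8³ = 343 + 1000 + 512 = 1855
1855 = (1,0,10,7)_12 → 1³ + 0³ + 10³ + 7³ = 1 + 0 + 1000 + 343 = 1344
1344 = (9,4,0)_12 → 9³ + 4³ + 0³ = 729 + 64 + 0 = 793  — 793 already appeared earlier.

793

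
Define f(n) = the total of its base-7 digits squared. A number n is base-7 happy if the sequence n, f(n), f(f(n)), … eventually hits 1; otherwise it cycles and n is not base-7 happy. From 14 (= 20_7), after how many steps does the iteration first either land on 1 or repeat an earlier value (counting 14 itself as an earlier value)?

5

14 = (2,0)_7 → 2² + 0² = 4
4 = (4)_7 → 4² = 16
16 = (2,2)_7 → 2² + 2² = 8
8 = (1,1)_7 → 1² + 1² = 2
2 = (2)_7 → 2² = 4  — 4 repeats.
That took 5 steps.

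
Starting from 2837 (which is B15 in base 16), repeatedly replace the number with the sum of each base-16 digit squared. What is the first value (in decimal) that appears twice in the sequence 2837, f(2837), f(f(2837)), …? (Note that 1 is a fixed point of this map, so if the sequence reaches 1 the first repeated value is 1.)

2837 = (11,1,5)_16 → 11² + 1² + 5² = 147
147 = (9,3)_16 → 9² + 3² = 90
90 = (5,10)_16 → 5² + 10² = 125
125 = (7,13)_16 → 7² + 13² = 218
218 = (13,10)_16 → 13² + 10² = 269
269 = (1,0,13)_16 → 1² + 0² + 13² = 170
170 = (10,10)_16 → 10² + 10² = 200
200 = (12,8)_16 → 12² + 8² = 208
208 = (13,0)_16 → 13² + 0² = 169
169 = (10,9)_16 → 10² + 9² = 181
181 = (11,5)_16 → 11² + 5² = 146
146 = (9,2)_16 → 9² + 2² = 85
85 = (5,5)_16 → 5² + 5² = 50
50 = (3,2)_16 → 3² + 2² = 13
13 = (13)_16 → 13² = 169  — 169 already appeared earlier.

169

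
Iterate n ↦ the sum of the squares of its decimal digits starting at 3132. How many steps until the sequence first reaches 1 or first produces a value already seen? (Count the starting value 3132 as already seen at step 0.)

3132 → 3² + 1² + 3² + 2² = 23
23 → 2² + 3² = 13
13 → 1² + 3² = 10
10 → 1² + 0² = 1  — reached 1.
That took 4 steps.

4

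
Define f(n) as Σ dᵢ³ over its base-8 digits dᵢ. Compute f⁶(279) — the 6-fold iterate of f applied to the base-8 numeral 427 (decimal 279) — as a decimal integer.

279 = (4,2,7)_8 → 4³ + 2³ + 7³ = 64 + 8 + 343 = 415
415 = (6,3,7)_8 → 6³ + 3³ + 7³ = 216 + 27 + 343 = 586
586 = (1,1,1,2)_8 → 1³ + 1³ + 1³ + 2³ = 1 + 1 + 1 + 8 = 11
11 = (1,3)_8 → 1³ + 3³ = 1 + 27 = 28
28 = (3,4)_8 → 3³ + 4³ = 27 + 64 = 91
91 = (1,3,3)_8 → 1³ + 3³ + 3³ = 1 + 27 + 27 = 55

55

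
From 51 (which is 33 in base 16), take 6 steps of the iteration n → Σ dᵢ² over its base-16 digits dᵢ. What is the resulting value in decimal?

170

51 = (3,3)_16 → 3² + 3² = 18
18 = (1,2)_16 → 1² + 2² = 5
5 = (5)_16 → 5² = 25
25 = (1,9)_16 → 1² + 9² = 82
82 = (5,2)_16 → 5² + 2² = 29
29 = (1,13)_16 → 1² + 13² = 170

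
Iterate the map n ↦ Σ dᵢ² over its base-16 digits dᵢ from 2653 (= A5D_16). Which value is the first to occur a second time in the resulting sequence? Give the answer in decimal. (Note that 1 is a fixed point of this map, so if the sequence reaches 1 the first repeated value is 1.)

85

2653 = (10,5,13)_16 → 294
294 = (1,2,6)_16 → 41
41 = (2,9)_16 → 85
85 = (5,5)_16 → 50
50 = (3,2)_16 → 13
13 = (13)_16 → 169
169 = (10,9)_16 → 181
181 = (11,5)_16 → 146
146 = (9,2)_16 → 85  — 85 already appeared earlier.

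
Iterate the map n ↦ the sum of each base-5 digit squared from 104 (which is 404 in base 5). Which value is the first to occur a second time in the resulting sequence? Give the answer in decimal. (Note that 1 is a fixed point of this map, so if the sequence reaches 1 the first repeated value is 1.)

4

104 = (4,0,4)_5 → 4² + 0² + 4² = 32
32 = (1,1,2)_5 → 1² + 1² + 2² = 6
6 = (1,1)_5 → 1² + 1² = 2
2 = (2)_5 → 2² = 4
4 = (4)_5 → 4² = 16
16 = (3,1)_5 → 3² + 1² = 10
10 = (2,0)_5 → 2² + 0² = 4  — 4 already appeared earlier.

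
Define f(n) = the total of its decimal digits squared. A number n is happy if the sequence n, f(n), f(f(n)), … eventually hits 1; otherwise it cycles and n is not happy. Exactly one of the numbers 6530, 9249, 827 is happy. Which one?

6530: 6530 → 70 → 49 → 97 → 130 → 10 → 1  — reaches 1 (happy)
9249: 9249 → 182 → 69 → 117 → 51 → 26 → 40 → 16 → 37 → 58 → 89 → 145 → 42 → 20 → 4 → 16  — repeats 16 (not happy)
827: 827 → 117 → 51 → 26 → 40 → 16 → 37 → 58 → 89 → 145 → 42 → 20 → 4 → 16  — repeats 16 (not happy)

6530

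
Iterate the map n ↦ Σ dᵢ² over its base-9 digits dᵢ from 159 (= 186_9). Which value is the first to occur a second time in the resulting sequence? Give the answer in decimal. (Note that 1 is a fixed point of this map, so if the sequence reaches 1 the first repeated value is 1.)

159 = (1,8,6)_9 → 1² + 8² + 6² = 1 + 64 + 36 = 101
101 = (1,2,2)_9 → 1² + 2² + 2² = 1 + 4 + 4 = 9
9 = (1,0)_9 → 1² + 0² = 1 + 0 = 1  — reached the fixed point 1.
1 → 1, so 1 is the first repeated value.

1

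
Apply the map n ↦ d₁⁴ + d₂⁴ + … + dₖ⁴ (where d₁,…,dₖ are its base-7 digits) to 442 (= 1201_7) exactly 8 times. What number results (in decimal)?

442 = (1,2,0,1)_7 → 1⁴ + 2⁴ + 0⁴ + 1⁴ = 18
18 = (2,4)_7 → 2⁴ + 4⁴ = 272
272 = (5,3,6)_7 → 5⁴ + 3⁴ + 6⁴ = 2002
2002 = (5,5,6,0)_7 → 5⁴ + 5⁴ + 6⁴ + 0⁴ = 2546
2546 = (1,0,2,6,5)_7 → 1⁴ + 0⁴ + 2⁴ + 6⁴ + 5⁴ = 1938
1938 = (5,4,3,6)_7 → 5⁴ + 4⁴ + 3⁴ + 6⁴ = 2258
2258 = (6,4,0,4)_7 → 6⁴ + 4⁴ + 0⁴ + 4⁴ = 1808
1808 = (5,1,6,2)_7 → 5⁴ + 1⁴ + 6⁴ + 2⁴ = 1938

1938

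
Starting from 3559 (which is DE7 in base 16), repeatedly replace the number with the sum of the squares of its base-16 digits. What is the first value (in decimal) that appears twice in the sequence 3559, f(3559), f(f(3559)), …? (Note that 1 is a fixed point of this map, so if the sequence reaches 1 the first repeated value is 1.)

1

3559 = (13,14,7)_16 → 13² + 14² + 7² = 169 + 196 + 49 = 414
414 = (1,9,14)_16 → 1² + 9² + 14² = 1 + 81 + 196 = 278
278 = (1,1,6)_16 → 1² + 1² + 6² = 1 + 1 + 36 = 38
38 = (2,6)_16 → 2² + 6² = 4 + 36 = 40
40 = (2,8)_16 → 2² + 8² = 4 + 64 = 68
68 = (4,4)_16 → 4² + 4² = 16 + 16 = 32
32 = (2,0)_16 → 2² + 0² = 4 + 0 = 4
4 = (4)_16 → 4² = 16
16 = (1,0)_16 → 1² + 0² = 1 + 0 = 1  — reached the fixed point 1.
1 → 1, so 1 is the first repeated value.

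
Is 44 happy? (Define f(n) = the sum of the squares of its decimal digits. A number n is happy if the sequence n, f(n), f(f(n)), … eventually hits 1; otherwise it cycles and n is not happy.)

44 → 4² + 4² = 32
32 → 3² + 2² = 13
13 → 1² + 3² = 10
10 → 1² + 0² = 1  — reached 1.

happy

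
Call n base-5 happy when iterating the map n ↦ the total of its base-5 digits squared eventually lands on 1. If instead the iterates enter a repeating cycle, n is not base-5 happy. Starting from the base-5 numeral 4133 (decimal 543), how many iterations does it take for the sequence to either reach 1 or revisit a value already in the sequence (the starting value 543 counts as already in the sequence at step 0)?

543 = (4,1,3,3)_5 → 4² + 1² + 3² + 3² = 16 + 1 + 9 + 9 = 35
35 = (1,2,0)_5 → 1² + 2² + 0² = 1 + 4 + 0 = 5
5 = (1,0)_5 → 1² + 0² = 1 + 0 = 1  — reached 1.
That took 3 steps.

3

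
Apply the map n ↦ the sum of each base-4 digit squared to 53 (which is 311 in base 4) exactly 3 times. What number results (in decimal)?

53 = (3,1,1)_4 → 3² + 1² + 1² = 11
11 = (2,3)_4 → 2² + 3² = 13
13 = (3,1)_4 → 3² + 1² = 10

10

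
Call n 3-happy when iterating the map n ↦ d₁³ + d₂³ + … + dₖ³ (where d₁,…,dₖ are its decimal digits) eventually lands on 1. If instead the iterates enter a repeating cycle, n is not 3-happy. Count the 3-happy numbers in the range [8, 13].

1

8: 8 → 512 → 134 → 92 → 737 → 713 → 371 → 371  (repeats 371)
9: 9 → 729 → 1080 → 513 → 153 → 153  (repeats 153)
10: 10 → 1  (reaches 1)
11: 11 → 2 → 8 → 512 → 134 → 92 → 737 → 713 → 371 → 371  (repeats 371)
12: 12 → 9 → 729 → 1080 → 513 → 153 → 153  (repeats 153)
13: 13 → 28 → 520 → 133 → 55 → 250 → 133  (repeats 133)
3-happy: 10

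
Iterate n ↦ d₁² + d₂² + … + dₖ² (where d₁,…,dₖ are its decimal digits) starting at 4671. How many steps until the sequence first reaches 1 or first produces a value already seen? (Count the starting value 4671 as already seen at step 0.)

4671 → 4² + 6² + 7² + 1² = 16 + 36 + 49 + 1 = 102
102 → 1² + 0² + 2² = 1 + 0 + 4 = 5
5 → 5² = 25
25 → 2² + 5² = 4 + 25 = 29
29 → 2² + 9² = 4 + 81 = 85
85 → 8² + 5² = 64 + 25 = 89
89 → 8² + 9² = 64 + 81 = 145
145 → 1² + 4² + 5² = 1 + 16 + 25 = 42
42 → 4² + 2² = 16 + 4 = 20
20 → 2² + 0² = 4 + 0 = 4
4 → 4² = 16
16 → 1² + 6² = 1 + 36 = 37
37 → 3² + 7² = 9 + 49 = 58
58 → 5² + 8² = 25 + 64 = 89  — 89 repeats.
That took 14 steps.

14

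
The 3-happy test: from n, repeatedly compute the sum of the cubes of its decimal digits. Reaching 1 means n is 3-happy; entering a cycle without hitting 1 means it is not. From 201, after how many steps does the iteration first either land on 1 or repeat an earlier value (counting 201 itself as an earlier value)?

6

201 → 2³ + 0³ + 1³ = 9
9 → 9³ = 729
729 → 7³ + 2³ + 9³ = 1080
1080 → 1³ + 0³ + 8³ + 0³ = 513
513 → 5³ + 1³ + 3³ = 153
153 → 1³ + 5³ + 3³ = 153  — 153 repeats.
That took 6 steps.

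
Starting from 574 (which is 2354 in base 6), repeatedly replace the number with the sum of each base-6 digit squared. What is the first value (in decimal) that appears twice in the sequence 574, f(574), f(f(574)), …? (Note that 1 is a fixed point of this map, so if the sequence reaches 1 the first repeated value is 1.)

17

574 = (2,3,5,4)_6 → 54
54 = (1,3,0)_6 → 10
10 = (1,4)_6 → 17
17 = (2,5)_6 → 29
29 = (4,5)_6 → 41
41 = (1,0,5)_6 → 26
26 = (4,2)_6 → 20
20 = (3,2)_6 → 13
13 = (2,1)_6 → 5
5 = (5)_6 → 25
25 = (4,1)_6 → 17  — 17 already appeared earlier.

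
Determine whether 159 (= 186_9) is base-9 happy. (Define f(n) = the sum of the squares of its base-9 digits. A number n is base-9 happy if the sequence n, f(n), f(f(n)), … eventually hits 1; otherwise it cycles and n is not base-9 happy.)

base-9 happy

159 = (1,8,6)_9 → 101
101 = (1,2,2)_9 → 9
9 = (1,0)_9 → 1  — reached 1.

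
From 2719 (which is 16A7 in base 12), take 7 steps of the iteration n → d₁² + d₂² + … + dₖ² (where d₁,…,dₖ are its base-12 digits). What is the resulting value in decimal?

2719 = (1,6,10,7)_12 → 1² + 6² + 10² + 7² = 1 + 36 + 100 + 49 = 186
186 = (1,3,6)_12 → 1² + 3² + 6² = 1 + 9 + 36 = 46
46 = (3,10)_12 → 3² + 10² = 9 + 100 = 109
109 = (9,1)_12 → 9² + 1² = 81 + 1 = 82
82 = (6,10)_12 → 6² + 10² = 36 + 100 = 136
136 = (11,4)_12 → 11² + 4² = 121 + 16 = 137
137 = (11,5)_12 → 11² + 5² = 121 + 25 = 146

146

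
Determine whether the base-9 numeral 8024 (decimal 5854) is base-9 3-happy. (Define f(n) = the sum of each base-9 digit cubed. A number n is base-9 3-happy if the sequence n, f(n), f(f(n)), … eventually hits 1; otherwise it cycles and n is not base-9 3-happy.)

not base-9 3-happy

5854 = (8,0,2,4)_9 → 584
584 = (7,1,8)_9 → 856
856 = (1,1,5,1)_9 → 128
128 = (1,5,2)_9 → 134
134 = (1,5,8)_9 → 638
638 = (7,7,8)_9 → 1198
1198 = (1,5,7,1)_9 → 470
470 = (5,7,2)_9 → 476
476 = (5,7,8)_9 → 980
980 = (1,3,0,8)_9 → 540
540 = (6,6,0)_9 → 432
432 = (5,3,0)_9 → 152
152 = (1,7,8)_9 → 856  — 856 already seen; the sequence cycles without reaching 1.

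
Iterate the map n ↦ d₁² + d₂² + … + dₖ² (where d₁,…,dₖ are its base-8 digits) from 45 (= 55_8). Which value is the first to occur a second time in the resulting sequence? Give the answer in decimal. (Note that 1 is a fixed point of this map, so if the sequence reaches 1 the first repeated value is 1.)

25

45 = (5,5)_8 → 5² + 5² = 50
50 = (6,2)_8 → 6² + 2² = 40
40 = (5,0)_8 → 5² + 0² = 25
25 = (3,1)_8 → 3² + 1² = 10
10 = (1,2)_8 → 1² + 2² = 5
5 = (5)_8 → 5² = 25  — 25 already appeared earlier.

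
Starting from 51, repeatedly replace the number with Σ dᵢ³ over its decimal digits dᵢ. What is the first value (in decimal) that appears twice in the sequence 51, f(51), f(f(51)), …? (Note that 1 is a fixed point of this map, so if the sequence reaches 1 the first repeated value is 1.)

153

51 → 5³ + 1³ = 126
126 → 1³ + 2³ + 6³ = 225
225 → 2³ + 2³ + 5³ = 141
141 → 1³ + 4³ + 1³ = 66
66 → 6³ + 6³ = 432
432 → 4³ + 3³ + 2³ = 99
99 → 9³ + 9³ = 1458
1458 → 1³ + 4³ + 5³ + 8³ = 702
702 → 7³ + 0³ + 2³ = 351
351 → 3³ + 5³ + 1³ = 153
153 → 1³ + 5³ + 3³ = 153  — 153 already appeared earlier.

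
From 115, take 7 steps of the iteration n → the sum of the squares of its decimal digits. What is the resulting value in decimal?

115 → 27
27 → 53
53 → 34
34 → 25
25 → 29
29 → 85
85 → 89

89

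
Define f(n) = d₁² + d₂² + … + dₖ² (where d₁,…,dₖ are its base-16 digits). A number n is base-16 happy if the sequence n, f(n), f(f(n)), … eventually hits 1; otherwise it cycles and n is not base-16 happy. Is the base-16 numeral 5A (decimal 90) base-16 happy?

90 = (5,10)_16 → 125
125 = (7,13)_16 → 218
218 = (13,10)_16 → 269
269 = (1,0,13)_16 → 170
170 = (10,10)_16 → 200
200 = (12,8)_16 → 208
208 = (13,0)_16 → 169
169 = (10,9)_16 → 181
181 = (11,5)_16 → 146
146 = (9,2)_16 → 85
85 = (5,5)_16 → 50
50 = (3,2)_16 → 13
13 = (13)_16 → 169  — 169 already seen; the sequence cycles without reaching 1.

not base-16 happy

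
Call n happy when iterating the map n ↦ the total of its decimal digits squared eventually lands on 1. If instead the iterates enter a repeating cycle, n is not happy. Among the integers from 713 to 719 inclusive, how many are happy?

713: 713 → 59 → 106 → 37 → 58 → 89 → 145 → 42 → 20 → 4 → 16 → 37  — not happy
714: 714 → 66 → 72 → 53 → 34 → 25 → 29 → 85 → 89 → 145 → 42 → 20 → 4 → 16 → 37 → 58 → 89  — not happy
715: 715 → 75 → 74 → 65 → 61 → 37 → 58 → 89 → 145 → 42 → 20 → 4 → 16 → 37  — not happy
716: 716 → 86 → 100 → 1  — happy
717: 717 → 99 → 162 → 41 → 17 → 50 → 25 → 29 → 85 → 89 → 145 → 42 → 20 → 4 → 16 → 37 → 58 → 89  — not happy
718: 718 → 114 → 18 → 65 → 61 → 37 → 58 → 89 → 145 → 42 → 20 → 4 → 16 → 37  — not happy
719: 719 → 131 → 11 → 2 → 4 → 16 → 37 → 58 → 89 → 145 → 42 → 20 → 4  — not happy
happy: 716

1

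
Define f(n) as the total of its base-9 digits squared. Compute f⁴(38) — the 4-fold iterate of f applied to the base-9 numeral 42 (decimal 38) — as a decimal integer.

38 = (4,2)_9 → 4² + 2² = 16 + 4 = 20
20 = (2,2)_9 → 2² + 2² = 4 + 4 = 8
8 = (8)_9 → 8² = 64
64 = (7,1)_9 → 7² + 1² = 49 + 1 = 50

50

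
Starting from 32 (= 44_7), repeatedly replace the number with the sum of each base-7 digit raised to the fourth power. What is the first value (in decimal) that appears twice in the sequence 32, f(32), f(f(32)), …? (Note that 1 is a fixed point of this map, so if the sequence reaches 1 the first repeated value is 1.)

32

32 = (4,4)_7 → 4⁴ + 4⁴ = 256 + 256 = 512
512 = (1,3,3,1)_7 → 1⁴ + 3⁴ + 3⁴ + 1⁴ = 1 + 81 + 81 + 1 = 164
164 = (3,2,3)_7 → 3⁴ + 2⁴ + 3⁴ = 81 + 16 + 81 = 178
178 = (3,4,3)_7 → 3⁴ + 4⁴ + 3⁴ = 81 + 256 + 81 = 418
418 = (1,1,3,5)_7 → 1⁴ + 1⁴ + 3⁴ + 5⁴ = 1 + 1 + 81 + 625 = 708
708 = (2,0,3,1)_7 → 2⁴ + 0⁴ + 3⁴ + 1⁴ = 16 + 0 + 81 + 1 = 98
98 = (2,0,0)_7 → 2⁴ + 0⁴ + 0⁴ = 16 + 0 + 0 = 16
16 = (2,2)_7 → 2⁴ + 2⁴ = 16 + 16 = 32  — 32 already appeared earlier.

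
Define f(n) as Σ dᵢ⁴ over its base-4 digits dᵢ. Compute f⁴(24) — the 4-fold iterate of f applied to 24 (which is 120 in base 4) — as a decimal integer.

1

24 = (1,2,0)_4 → 1⁴ + 2⁴ + 0⁴ = 1 + 16 + 0 = 17
17 = (1,0,1)_4 → 1⁴ + 0⁴ + 1⁴ = 1 + 0 + 1 = 2
2 = (2)_4 → 2⁴ = 16
16 = (1,0,0)_4 → 1⁴ + 0⁴ + 0⁴ = 1 + 0 + 0 = 1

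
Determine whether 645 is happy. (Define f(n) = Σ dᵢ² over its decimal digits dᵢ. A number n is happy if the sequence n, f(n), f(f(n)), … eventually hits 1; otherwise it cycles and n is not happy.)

645 → 6² + 4² + 5² = 77
77 → 7² + 7² = 98
98 → 9² + 8² = 145
145 → 1² + 4² + 5² = 42
42 → 4² + 2² = 20
20 → 2² + 0² = 4
4 → 4² = 16
16 → 1² + 6² = 37
37 → 3² + 7² = 58
58 → 5² + 8² = 89
89 → 8² + 9² = 145  — 145 already seen; the sequence cycles without reaching 1.

not happy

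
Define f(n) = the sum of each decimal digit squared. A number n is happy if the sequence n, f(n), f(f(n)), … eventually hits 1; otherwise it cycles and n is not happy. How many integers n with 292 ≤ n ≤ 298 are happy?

1

292: 292 → 89 → 145 → 42 → 20 → 4 → 16 → 37 → 58 → 89  — not happy
293: 293 → 94 → 97 → 130 → 10 → 1  — happy
294: 294 → 101 → 2 → 4 → 16 → 37 → 58 → 89 → 145 → 42 → 20 → 4  — not happy
295: 295 → 110 → 2 → 4 → 16 → 37 → 58 → 89 → 145 → 42 → 20 → 4  — not happy
296: 296 → 121 → 6 → 36 → 45 → 41 → 17 → 50 → 25 → 29 → 85 → 89 → 145 → 42 → 20 → 4 → 16 → 37 → 58 → 89  — not happy
297: 297 → 134 → 26 → 40 → 16 → 37 → 58 → 89 → 145 → 42 → 20 → 4 → 16  — not happy
298: 298 → 149 → 98 → 145 → 42 → 20 → 4 → 16 → 37 → 58 → 89 → 145  — not happy
happy: 293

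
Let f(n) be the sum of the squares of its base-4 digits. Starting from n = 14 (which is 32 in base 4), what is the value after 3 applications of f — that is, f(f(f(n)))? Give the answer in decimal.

14 = (3,2)_4 → 13
13 = (3,1)_4 → 10
10 = (2,2)_4 → 8

8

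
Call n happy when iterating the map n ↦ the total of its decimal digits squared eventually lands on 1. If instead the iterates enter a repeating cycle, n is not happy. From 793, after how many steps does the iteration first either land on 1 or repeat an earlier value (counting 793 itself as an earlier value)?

6

793 → 7² + 9² + 3² = 49 + 81 + 9 = 139
139 → 1² + 3² + 9² = 1 + 9 + 81 = 91
91 → 9² + 1² = 81 + 1 = 82
82 → 8² + 2² = 64 + 4 = 68
68 → 6² + 8² = 36 + 64 = 100
100 → 1² + 0² + 0² = 1 + 0 + 0 = 1  — reached 1.
That took 6 steps.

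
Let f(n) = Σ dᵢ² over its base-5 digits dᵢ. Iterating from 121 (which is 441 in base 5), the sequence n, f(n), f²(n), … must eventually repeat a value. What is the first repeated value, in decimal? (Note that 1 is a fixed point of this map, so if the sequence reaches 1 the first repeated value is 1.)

121 = (4,4,1)_5 → 4² + 4² + 1² = 33
33 = (1,1,3)_5 → 1² + 1² + 3² = 11
11 = (2,1)_5 → 2² + 1² = 5
5 = (1,0)_5 → 1² + 0² = 1  — reached the fixed point 1.
1 → 1, so 1 is the first repeated value.

1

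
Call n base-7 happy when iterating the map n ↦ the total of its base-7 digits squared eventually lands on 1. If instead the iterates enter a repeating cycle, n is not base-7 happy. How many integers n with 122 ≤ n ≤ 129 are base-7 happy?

122: 122 → 22 → 10 → 10  — not base-7 happy
123: 123 → 29 → 17 → 13 → 37 → 29  — not base-7 happy
124: 124 → 38 → 34 → 52 → 10 → 10  — not base-7 happy
125: 125 → 49 → 1  — base-7 happy
126: 126 → 20 → 40 → 50 → 2 → 4 → 16 → 8 → 2  — not base-7 happy
127: 127 → 21 → 9 → 5 → 25 → 25  — not base-7 happy
128: 128 → 24 → 18 → 20 → 40 → 50 → 2 → 4 → 16 → 8 → 2  — not base-7 happy
129: 129 → 29 → 17 → 13 → 37 → 29  — not base-7 happy
base-7 happy: 125

1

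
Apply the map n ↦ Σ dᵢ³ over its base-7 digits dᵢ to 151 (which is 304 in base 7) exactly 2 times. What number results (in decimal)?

151 = (3,0,4)_7 → 3³ + 0³ + 4³ = 91
91 = (1,6,0)_7 → 1³ + 6³ + 0³ = 217

217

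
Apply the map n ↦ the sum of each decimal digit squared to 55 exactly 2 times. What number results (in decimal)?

25

55 → 5² + 5² = 50
50 → 5² + 0² = 25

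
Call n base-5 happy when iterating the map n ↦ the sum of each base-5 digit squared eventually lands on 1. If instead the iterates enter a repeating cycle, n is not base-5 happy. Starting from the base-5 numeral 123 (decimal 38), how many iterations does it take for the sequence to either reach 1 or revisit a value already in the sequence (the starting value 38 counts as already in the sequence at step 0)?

6

38 = (1,2,3)_5 → 1² + 2² + 3² = 1 + 4 + 9 = 14
14 = (2,4)_5 → 2² + 4² = 4 + 16 = 20
20 = (4,0)_5 → 4² + 0² = 16 + 0 = 16
16 = (3,1)_5 → 3² + 1² = 9 + 1 = 10
10 = (2,0)_5 → 2² + 0² = 4 + 0 = 4
4 = (4)_5 → 4² = 16  — 16 repeats.
That took 6 steps.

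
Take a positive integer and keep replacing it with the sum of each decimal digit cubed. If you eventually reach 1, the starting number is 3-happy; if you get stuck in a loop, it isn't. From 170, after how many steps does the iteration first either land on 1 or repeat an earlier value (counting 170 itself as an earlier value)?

170 → 1³ + 7³ + 0³ = 1 + 343 + 0 = 344
344 → 3³ + 4³ + 4³ = 27 + 64 + 64 = 155
155 → 1³ + 5³ + 5³ = 1 + 125 + 125 = 251
251 → 2³ + 5³ + 1³ = 8 + 125 + 1 = 134
134 → 1³ + 3³ + 4³ = 1 + 27 + 64 = 92
92 → 9³ + 2³ = 729 + 8 = 737
737 → 7³ + 3³ + 7³ = 343 + 27 + 343 = 713
713 → 7³ + 1³ + 3³ = 343 + 1 + 27 = 371
371 → 3³ + 7³ + 1³ = 27 + 343 + 1 = 371  — 371 repeats.
That took 9 steps.

9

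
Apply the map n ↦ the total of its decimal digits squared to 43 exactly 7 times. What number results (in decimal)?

43 → 4² + 3² = 16 + 9 = 25
25 → 2² + 5² = 4 + 25 = 29
29 → 2² + 9² = 4 + 81 = 85
85 → 8² + 5² = 64 + 25 = 89
89 → 8² + 9² = 64 + 81 = 145
145 → 1² + 4² + 5² = 1 + 16 + 25 = 42
42 → 4² + 2² = 16 + 4 = 20

20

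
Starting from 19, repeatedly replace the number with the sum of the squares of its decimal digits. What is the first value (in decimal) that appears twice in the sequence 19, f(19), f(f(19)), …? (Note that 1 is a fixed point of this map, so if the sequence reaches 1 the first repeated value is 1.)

19 → 82
82 → 68
68 → 100
100 → 1  — reached the fixed point 1.
1 → 1, so 1 is the first repeated value.

1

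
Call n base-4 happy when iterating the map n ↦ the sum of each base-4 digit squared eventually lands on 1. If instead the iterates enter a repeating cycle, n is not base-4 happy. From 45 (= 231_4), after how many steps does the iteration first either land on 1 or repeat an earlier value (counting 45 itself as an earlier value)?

45 = (2,3,1)_4 → 2² + 3² + 1² = 14
14 = (3,2)_4 → 3² + 2² = 13
13 = (3,1)_4 → 3² + 1² = 10
10 = (2,2)_4 → 2² + 2² = 8
8 = (2,0)_4 → 2² + 0² = 4
4 = (1,0)_4 → 1² + 0² = 1  — reached 1.
That took 6 steps.

6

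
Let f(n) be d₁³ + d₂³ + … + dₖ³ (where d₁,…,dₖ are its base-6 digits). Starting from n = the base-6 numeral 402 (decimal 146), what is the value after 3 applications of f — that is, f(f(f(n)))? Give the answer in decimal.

146 = (4,0,2)_6 → 4³ + 0³ + 2³ = 64 + 0 + 8 = 72
72 = (2,0,0)_6 → 2³ + 0³ + 0³ = 8 + 0 + 0 = 8
8 = (1,2)_6 → 1³ + 2³ = 1 + 8 = 9

9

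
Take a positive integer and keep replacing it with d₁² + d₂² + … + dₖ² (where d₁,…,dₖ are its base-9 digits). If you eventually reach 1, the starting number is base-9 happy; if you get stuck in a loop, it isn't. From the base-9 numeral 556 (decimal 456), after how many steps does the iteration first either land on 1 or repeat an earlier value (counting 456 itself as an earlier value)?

456 = (5,5,6)_9 → 5² + 5² + 6² = 86
86 = (1,0,5)_9 → 1² + 0² + 5² = 26
26 = (2,8)_9 → 2² + 8² = 68
68 = (7,5)_9 → 7² + 5² = 74
74 = (8,2)_9 → 8² + 2² = 68  — 68 repeats.
That took 5 steps.

5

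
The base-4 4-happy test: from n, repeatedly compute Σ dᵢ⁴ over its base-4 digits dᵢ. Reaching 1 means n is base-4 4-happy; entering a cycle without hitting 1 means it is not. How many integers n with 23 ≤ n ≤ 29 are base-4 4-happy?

5

23: 23 → 83 → 83  (repeats 83)
24: 24 → 17 → 2 → 16 → 1  (reaches 1)
25: 25 → 18 → 17 → 2 → 16 → 1  (reaches 1)
26: 26 → 33 → 17 → 2 → 16 → 1  (reaches 1)
27: 27 → 98 → 33 → 17 → 2 → 16 → 1  (reaches 1)
28: 28 → 82 → 18 → 17 → 2 → 16 → 1  (reaches 1)
29: 29 → 83 → 83  (repeats 83)
base-4 4-happy: 24, 25, 26, 27, 28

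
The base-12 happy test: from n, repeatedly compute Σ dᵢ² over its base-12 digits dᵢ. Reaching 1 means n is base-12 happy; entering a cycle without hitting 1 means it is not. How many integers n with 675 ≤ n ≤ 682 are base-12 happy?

675: 675 → 89 → 74 → 40 → 25 → 5 → 25  (repeats 25)
676: 676 → 96 → 64 → 41 → 34 → 104 → 128 → 164 → 66 → 61 → 26 → 8 → 64  (repeats 64)
677: 677 → 105 → 145 → 2 → 4 → 16 → 17 → 26 → 8 → 64 → 41 → 34 → 104 → 128 → 164 → 66 → 61 → 26  (repeats 26)
678: 678 → 116 → 145 → 2 → 4 → 16 → 17 → 26 → 8 → 64 → 41 → 34 → 104 → 128 → 164 → 66 → 61 → 26  (repeats 26)
679: 679 → 129 → 181 → 11 → 121 → 101 → 89 → 74 → 40 → 25 → 5 → 25  (repeats 25)
680: 680 → 144 → 1  (reaches 1)
681: 681 → 161 → 27 → 13 → 2 → 4 → 16 → 17 → 26 → 8 → 64 → 41 → 34 → 104 → 128 → 164 → 66 → 61 → 26  (repeats 26)
682: 682 → 180 → 10 → 100 → 80 → 100  (repeats 100)
base-12 happy: 680

1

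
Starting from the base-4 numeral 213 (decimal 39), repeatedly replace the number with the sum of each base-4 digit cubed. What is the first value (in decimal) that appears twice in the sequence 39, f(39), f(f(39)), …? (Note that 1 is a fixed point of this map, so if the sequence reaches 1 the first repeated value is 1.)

39 = (2,1,3)_4 → 2³ + 1³ + 3³ = 36
36 = (2,1,0)_4 → 2³ + 1³ + 0³ = 9
9 = (2,1)_4 → 2³ + 1³ = 9  — 9 already appeared earlier.

9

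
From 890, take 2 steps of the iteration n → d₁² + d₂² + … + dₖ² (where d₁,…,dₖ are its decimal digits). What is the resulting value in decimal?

42

890 → 145
145 → 42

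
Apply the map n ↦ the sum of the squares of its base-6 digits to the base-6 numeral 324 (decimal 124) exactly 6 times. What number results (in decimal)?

124 = (3,2,4)_6 → 3² + 2² + 4² = 29
29 = (4,5)_6 → 4² + 5² = 41
41 = (1,0,5)_6 → 1² + 0² + 5² = 26
26 = (4,2)_6 → 4² + 2² = 20
20 = (3,2)_6 → 3² + 2² = 13
13 = (2,1)_6 → 2² + 1² = 5

5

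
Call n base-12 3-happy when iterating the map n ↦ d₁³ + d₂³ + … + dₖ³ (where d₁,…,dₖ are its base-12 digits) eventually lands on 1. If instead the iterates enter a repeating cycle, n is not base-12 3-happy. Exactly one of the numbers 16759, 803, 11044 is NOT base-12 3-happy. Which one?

16759: 16759 → 1648 → 1520 → 1728 → 1  — reaches 1 (base-12 3-happy)
803: 803 → 1672 → 1738 → 1001 → 1672  — repeats 1672 (not base-12 3-happy)
11044: 11044 → 856 → 1520 → 1728 → 1  — reaches 1 (base-12 3-happy)

803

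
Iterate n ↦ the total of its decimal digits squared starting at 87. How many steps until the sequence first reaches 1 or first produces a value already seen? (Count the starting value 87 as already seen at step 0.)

87 → 113
113 → 11
11 → 2
2 → 4
4 → 16
16 → 37
37 → 58
58 → 89
89 → 145
145 → 42
42 → 20
20 → 4  — 4 repeats.
That took 12 steps.

12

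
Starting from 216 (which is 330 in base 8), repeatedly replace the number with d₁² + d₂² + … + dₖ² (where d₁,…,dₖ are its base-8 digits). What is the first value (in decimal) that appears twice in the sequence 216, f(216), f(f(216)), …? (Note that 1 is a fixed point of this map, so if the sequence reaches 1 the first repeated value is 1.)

216 = (3,3,0)_8 → 3² + 3² + 0² = 18
18 = (2,2)_8 → 2² + 2² = 8
8 = (1,0)_8 → 1² + 0² = 1  — reached the fixed point 1.
1 → 1, so 1 is the first repeated value.

1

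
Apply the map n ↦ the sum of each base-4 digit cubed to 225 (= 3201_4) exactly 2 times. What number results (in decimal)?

9

225 = (3,2,0,1)_4 → 36
36 = (2,1,0)_4 → 9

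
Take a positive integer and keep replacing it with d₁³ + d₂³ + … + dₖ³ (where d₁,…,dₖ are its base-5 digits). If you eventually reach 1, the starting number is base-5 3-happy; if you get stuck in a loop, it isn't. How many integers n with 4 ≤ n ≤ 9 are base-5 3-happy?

4: 4 → 64 → 80 → 28 → 28  (repeats 28)
5: 5 → 1  (reaches 1)
6: 6 → 2 → 8 → 28 → 28  (repeats 28)
7: 7 → 9 → 65 → 35 → 9  (repeats 9)
8: 8 → 28 → 28  (repeats 28)
9: 9 → 65 → 35 → 9  (repeats 9)
base-5 3-happy: 5

1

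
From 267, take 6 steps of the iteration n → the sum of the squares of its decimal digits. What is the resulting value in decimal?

16

267 → 89
89 → 145
145 → 42
42 → 20
20 → 4
4 → 16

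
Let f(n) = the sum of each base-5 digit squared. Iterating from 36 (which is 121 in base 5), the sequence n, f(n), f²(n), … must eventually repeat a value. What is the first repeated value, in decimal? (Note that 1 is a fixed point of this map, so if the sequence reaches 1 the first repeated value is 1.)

36 = (1,2,1)_5 → 1² + 2² + 1² = 1 + 4 + 1 = 6
6 = (1,1)_5 → 1² + 1² = 1 + 1 = 2
2 = (2)_5 → 2² = 4
4 = (4)_5 → 4² = 16
16 = (3,1)_5 → 3² + 1² = 9 + 1 = 10
10 = (2,0)_5 → 2² + 0² = 4 + 0 = 4  — 4 already appeared earlier.

4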